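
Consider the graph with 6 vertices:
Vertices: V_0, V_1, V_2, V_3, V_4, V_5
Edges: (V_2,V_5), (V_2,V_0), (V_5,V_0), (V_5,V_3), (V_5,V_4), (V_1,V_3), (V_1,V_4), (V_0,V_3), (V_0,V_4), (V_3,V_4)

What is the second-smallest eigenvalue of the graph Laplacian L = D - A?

Degrees: deg(V_0) = 4, deg(V_1) = 2, deg(V_2) = 2, deg(V_3) = 4, deg(V_4) = 4, deg(V_5) = 4.
L = D − A with rows/columns ordered (V_0, V_1, V_2, V_3, V_4, V_5):
  [ 4,  0, -1, -1, -1, -1]
  [ 0,  2,  0, -1, -1,  0]
  [-1,  0,  2,  0,  0, -1]
  [-1, -1,  0,  4, -1, -1]
  [-1, -1,  0, -1,  4, -1]
  [-1,  0, -1, -1, -1,  4]
Characteristic polynomial: det(λI − L) = λ(λ² − 7λ + 8)(λ − 3)(λ − 5)².
Roots: λ = 0; (λ² − 7λ + 8) = 0 ⇒ λ = (7 ± √17)/2 ≈ 1.4384, 5.5616; (λ − 3) = 0 ⇒ λ = 3; (λ − 5) = 0 ⇒ λ = 5 (multiplicity 2).
(Check: the roots sum (with multiplicity) to 20, matching trace L = Σdeg = 2·10 = 20.)
Laplacian eigenvalues: [0.0, 1.4384, 3.0, 5.0, 5.0, 5.5616]. Algebraic connectivity (smallest non-zero eigenvalue) = 1.4384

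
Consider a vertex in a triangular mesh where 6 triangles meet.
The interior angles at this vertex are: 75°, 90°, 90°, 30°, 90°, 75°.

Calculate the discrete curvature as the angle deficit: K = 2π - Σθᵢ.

Sum of angles = 450°. K = 360° - 450° = -90°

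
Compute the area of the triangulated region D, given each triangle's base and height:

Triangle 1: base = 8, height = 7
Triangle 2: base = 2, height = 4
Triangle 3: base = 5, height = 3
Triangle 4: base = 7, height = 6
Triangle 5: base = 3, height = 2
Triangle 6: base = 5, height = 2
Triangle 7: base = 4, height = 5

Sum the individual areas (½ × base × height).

(1/2)×8×7 + (1/2)×2×4 + (1/2)×5×3 + (1/2)×7×6 + (1/2)×3×2 + (1/2)×5×2 + (1/2)×4×5 = 78.5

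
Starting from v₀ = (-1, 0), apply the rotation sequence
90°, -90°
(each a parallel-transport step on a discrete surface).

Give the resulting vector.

Total rotation: 90° + (-90°) = 0°. Final vector: (-1, 0)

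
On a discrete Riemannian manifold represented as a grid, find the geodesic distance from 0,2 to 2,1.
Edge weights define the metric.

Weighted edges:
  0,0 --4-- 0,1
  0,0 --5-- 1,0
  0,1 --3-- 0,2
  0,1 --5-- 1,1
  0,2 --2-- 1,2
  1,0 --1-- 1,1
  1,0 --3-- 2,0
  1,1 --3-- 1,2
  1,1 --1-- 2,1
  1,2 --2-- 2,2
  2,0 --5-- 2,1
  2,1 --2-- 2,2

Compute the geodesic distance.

Shortest path: 0,2 → 1,2 → 2,2 → 2,1, total weight = 6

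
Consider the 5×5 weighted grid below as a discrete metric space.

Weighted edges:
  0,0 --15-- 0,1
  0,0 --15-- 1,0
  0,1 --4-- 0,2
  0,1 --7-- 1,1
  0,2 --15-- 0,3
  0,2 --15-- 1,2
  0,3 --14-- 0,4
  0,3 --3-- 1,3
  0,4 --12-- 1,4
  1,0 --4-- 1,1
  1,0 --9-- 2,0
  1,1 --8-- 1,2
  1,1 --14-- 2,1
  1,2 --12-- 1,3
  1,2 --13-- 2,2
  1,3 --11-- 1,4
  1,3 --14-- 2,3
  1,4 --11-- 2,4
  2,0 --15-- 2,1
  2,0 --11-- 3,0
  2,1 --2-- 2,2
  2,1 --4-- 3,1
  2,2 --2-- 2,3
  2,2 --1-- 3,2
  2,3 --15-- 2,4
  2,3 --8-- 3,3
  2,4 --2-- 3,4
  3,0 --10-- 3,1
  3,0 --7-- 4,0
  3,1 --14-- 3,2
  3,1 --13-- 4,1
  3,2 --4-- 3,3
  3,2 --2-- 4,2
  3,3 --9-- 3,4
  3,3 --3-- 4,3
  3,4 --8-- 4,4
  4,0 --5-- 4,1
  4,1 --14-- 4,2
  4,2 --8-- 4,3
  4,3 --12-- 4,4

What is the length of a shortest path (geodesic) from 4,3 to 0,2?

Shortest path: 4,3 → 3,3 → 3,2 → 2,2 → 2,1 → 1,1 → 0,1 → 0,2, total weight = 35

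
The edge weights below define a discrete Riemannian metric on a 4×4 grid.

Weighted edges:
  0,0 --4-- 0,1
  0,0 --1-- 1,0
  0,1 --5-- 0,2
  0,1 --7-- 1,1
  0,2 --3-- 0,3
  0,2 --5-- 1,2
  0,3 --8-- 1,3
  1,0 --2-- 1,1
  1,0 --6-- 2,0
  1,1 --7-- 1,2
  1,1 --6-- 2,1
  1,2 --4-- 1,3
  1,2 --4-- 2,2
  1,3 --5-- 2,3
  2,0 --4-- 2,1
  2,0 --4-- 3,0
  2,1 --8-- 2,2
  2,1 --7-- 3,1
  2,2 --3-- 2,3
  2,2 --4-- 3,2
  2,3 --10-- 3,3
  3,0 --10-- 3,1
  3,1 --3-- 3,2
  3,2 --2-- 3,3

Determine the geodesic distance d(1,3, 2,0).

Shortest path: 1,3 → 1,2 → 1,1 → 1,0 → 2,0, total weight = 19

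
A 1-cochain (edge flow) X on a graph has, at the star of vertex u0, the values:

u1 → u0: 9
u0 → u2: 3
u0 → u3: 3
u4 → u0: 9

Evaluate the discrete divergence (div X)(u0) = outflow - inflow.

Divergence = sum of outgoing flows = (-9) + 3 + 3 + (-9) = -12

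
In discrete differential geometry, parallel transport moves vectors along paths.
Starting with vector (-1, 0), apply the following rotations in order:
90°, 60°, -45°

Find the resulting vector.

Total rotation: 90° + 60° + (-45°) = 105°. Final vector: (0.2588, -0.9659)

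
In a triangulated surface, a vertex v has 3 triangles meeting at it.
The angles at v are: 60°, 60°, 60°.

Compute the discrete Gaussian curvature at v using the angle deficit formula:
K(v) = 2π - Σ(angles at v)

Sum of angles = 180°. K = 360° - 180° = 180° = π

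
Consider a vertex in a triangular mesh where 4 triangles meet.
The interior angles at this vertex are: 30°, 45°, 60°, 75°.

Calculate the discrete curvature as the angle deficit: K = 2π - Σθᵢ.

Sum of angles = 210°. K = 360° - 210° = 150° = 5π/6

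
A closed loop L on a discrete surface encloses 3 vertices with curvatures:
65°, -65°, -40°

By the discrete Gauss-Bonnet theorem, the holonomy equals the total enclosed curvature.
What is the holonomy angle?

Holonomy = total enclosed curvature = 65° + (-65°) + (-40°) = -40°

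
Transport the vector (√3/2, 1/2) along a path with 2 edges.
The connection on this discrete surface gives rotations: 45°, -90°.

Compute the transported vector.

Total rotation: 45° + (-90°) = -45°. Final vector: (0.9659, -0.2588)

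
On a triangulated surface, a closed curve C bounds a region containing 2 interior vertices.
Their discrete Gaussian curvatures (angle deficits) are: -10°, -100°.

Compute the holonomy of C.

Holonomy = total enclosed curvature = (-10°) + (-100°) = -110°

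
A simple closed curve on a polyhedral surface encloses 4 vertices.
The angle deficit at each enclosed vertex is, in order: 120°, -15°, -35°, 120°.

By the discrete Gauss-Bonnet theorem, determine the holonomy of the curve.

Holonomy = total enclosed curvature = 120° + (-15°) + (-35°) + 120° = 190°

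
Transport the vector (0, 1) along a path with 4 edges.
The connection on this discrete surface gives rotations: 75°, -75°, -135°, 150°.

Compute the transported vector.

Total rotation: 75° + (-75°) + (-135°) + 150° = 15°. Final vector: (-0.2588, 0.9659)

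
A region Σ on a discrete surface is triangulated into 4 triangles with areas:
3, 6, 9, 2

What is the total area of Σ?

3 + 6 + 9 + 2 = 20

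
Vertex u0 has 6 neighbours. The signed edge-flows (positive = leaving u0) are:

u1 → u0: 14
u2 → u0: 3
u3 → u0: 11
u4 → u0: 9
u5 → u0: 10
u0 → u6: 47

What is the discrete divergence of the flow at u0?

Divergence = sum of outgoing flows = (-14) + (-3) + (-11) + (-9) + (-10) + 47 = 0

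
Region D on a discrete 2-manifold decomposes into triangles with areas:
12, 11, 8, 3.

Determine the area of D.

12 + 11 + 8 + 3 = 34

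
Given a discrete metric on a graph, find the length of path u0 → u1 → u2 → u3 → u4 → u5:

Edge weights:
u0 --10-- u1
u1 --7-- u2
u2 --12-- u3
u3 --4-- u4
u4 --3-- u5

Arc length = 10 + 7 + 12 + 4 + 3 = 36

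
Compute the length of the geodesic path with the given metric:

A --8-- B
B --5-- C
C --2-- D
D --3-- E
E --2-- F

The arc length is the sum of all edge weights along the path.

Arc length = 8 + 5 + 2 + 3 + 2 = 20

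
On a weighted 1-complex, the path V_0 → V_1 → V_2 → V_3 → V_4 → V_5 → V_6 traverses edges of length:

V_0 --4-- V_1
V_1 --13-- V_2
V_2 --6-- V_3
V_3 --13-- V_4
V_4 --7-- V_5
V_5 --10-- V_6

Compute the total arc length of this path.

Arc length = 4 + 13 + 6 + 13 + 7 + 10 = 53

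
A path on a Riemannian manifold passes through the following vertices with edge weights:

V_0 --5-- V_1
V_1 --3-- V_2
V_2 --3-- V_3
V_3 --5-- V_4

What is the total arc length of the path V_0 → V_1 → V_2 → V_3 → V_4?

Arc length = 5 + 3 + 3 + 5 = 16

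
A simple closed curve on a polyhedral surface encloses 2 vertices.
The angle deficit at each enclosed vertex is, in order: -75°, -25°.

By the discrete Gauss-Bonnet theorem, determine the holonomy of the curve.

Holonomy = total enclosed curvature = (-75°) + (-25°) = -100°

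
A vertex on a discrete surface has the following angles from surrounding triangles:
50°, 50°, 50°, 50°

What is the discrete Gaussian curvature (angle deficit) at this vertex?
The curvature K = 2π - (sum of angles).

Sum of angles = 200°. K = 360° - 200° = 160° = 8π/9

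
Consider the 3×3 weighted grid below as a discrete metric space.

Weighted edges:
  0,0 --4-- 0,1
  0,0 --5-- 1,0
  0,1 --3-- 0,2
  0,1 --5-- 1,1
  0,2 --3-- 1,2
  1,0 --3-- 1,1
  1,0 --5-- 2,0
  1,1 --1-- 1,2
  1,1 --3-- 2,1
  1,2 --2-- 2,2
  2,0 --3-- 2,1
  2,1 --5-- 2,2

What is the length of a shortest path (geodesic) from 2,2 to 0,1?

Shortest path: 2,2 → 1,2 → 1,1 → 0,1, total weight = 8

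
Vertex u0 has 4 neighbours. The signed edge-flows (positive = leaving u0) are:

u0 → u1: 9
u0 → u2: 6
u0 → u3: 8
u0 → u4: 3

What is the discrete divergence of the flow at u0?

Divergence = sum of outgoing flows = 9 + 6 + 8 + 3 = 26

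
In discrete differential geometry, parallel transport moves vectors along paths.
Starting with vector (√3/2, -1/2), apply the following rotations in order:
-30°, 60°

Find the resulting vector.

Total rotation: (-30°) + 60° = 30°. Final vector: (1, 0)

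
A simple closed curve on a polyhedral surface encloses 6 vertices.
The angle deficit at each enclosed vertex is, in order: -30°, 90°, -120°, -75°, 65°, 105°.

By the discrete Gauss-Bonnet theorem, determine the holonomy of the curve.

Holonomy = total enclosed curvature = (-30°) + 90° + (-120°) + (-75°) + 65° + 105° = 35°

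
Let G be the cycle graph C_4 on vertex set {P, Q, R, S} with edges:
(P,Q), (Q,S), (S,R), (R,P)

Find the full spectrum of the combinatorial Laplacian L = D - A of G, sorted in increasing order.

The cycle graph C_n has Laplacian eigenvalues λ_k = 2 − 2cos(2πk/n), k = 0, 1, …, n−1. Here n = 4:
k=0: 2 − 2cos(0) = 0.0; k=1: 2 − 2cos(π/2) = 2.0; k=2: 2 − 2cos(π) = 4.0; k=3: 2 − 2cos(3π/2) = 2.0.
Laplacian eigenvalues (increasing order): [0.0, 2.0, 2.0, 4.0]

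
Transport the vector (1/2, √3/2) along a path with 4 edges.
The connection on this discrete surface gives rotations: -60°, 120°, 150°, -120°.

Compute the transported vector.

Total rotation: (-60°) + 120° + 150° + (-120°) = 90°. Final vector: (-0.8660, 0.5000)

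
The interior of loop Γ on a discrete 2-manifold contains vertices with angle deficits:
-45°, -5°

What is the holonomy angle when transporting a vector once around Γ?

Holonomy = total enclosed curvature = (-45°) + (-5°) = -50°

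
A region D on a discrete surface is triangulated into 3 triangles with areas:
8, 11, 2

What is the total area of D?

8 + 11 + 2 = 21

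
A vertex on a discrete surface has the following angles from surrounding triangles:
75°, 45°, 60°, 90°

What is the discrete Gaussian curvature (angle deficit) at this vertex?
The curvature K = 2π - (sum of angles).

Sum of angles = 270°. K = 360° - 270° = 90° = π/2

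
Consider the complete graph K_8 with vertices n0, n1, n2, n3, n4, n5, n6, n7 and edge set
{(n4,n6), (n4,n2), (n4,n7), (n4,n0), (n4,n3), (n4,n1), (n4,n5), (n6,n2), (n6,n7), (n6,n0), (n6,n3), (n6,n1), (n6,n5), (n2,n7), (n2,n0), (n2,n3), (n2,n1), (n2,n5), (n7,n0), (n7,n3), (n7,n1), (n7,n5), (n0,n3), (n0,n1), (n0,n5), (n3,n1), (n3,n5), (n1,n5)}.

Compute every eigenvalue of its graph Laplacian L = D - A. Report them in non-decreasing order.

For the complete graph K_n, L = nI − J (J = all-ones matrix). J has eigenvalues n (once, eigenvector 𝟙) and 0 (multiplicity n−1), so L has eigenvalues 0 (once) and n (multiplicity n−1). Here n = 8: eigenvalue 0 once and 8 with multiplicity 7.
Laplacian eigenvalues (increasing order): [0.0, 8.0, 8.0, 8.0, 8.0, 8.0, 8.0, 8.0]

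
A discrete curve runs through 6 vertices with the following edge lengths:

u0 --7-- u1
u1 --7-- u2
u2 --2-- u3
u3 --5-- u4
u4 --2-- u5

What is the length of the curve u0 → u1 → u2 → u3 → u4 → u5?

Arc length = 7 + 7 + 2 + 5 + 2 = 23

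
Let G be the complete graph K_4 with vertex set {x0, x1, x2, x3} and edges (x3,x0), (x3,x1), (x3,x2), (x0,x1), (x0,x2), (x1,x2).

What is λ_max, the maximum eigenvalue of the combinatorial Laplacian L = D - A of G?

For the complete graph K_n, L = nI − J (J = all-ones matrix). J has eigenvalues n (once, eigenvector 𝟙) and 0 (multiplicity n−1), so L has eigenvalues 0 (once) and n (multiplicity n−1). Here n = 4: eigenvalue 0 once and 4 with multiplicity 3.
Laplacian eigenvalues: [0.0, 4.0, 4.0, 4.0]. Largest eigenvalue (spectral radius) = 4.0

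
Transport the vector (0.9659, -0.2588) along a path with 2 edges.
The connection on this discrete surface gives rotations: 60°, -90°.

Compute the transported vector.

Total rotation: 60° + (-90°) = -30°. Final vector: (0.7071, -0.7071)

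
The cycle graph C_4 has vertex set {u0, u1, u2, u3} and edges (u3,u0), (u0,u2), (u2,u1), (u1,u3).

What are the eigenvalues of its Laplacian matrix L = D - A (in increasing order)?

The cycle graph C_n has Laplacian eigenvalues λ_k = 2 − 2cos(2πk/n), k = 0, 1, …, n−1. Here n = 4:
k=0: 2 − 2cos(0) = 0.0; k=1: 2 − 2cos(π/2) = 2.0; k=2: 2 − 2cos(π) = 4.0; k=3: 2 − 2cos(3π/2) = 2.0.
Laplacian eigenvalues (increasing order): [0.0, 2.0, 2.0, 4.0]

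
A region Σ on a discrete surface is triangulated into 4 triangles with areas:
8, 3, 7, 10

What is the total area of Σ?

8 + 3 + 7 + 10 = 28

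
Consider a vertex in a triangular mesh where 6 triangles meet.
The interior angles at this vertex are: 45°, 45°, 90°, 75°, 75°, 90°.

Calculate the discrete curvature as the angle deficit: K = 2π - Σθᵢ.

Sum of angles = 420°. K = 360° - 420° = -60° = -π/3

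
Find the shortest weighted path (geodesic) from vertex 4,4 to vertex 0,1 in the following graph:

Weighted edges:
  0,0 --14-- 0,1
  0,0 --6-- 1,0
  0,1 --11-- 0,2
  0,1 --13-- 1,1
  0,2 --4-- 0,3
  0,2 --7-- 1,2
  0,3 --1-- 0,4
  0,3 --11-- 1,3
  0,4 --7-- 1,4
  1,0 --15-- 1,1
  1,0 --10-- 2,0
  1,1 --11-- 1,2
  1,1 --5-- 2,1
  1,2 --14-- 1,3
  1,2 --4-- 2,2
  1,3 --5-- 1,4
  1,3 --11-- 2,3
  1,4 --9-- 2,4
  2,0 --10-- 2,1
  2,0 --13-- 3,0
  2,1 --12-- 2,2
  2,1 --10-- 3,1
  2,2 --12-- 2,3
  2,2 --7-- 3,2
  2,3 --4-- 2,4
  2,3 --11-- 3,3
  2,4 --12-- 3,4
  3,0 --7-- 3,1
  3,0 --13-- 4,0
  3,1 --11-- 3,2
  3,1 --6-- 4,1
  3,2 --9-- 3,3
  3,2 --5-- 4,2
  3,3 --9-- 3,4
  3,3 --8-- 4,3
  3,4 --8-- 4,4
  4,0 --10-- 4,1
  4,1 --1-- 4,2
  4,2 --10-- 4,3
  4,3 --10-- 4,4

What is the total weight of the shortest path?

Shortest path: 4,4 → 3,4 → 2,4 → 1,4 → 0,4 → 0,3 → 0,2 → 0,1, total weight = 52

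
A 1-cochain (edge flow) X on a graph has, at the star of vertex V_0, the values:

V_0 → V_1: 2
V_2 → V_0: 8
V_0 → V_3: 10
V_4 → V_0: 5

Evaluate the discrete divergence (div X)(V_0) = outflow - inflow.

Divergence = sum of outgoing flows = 2 + (-8) + 10 + (-5) = -1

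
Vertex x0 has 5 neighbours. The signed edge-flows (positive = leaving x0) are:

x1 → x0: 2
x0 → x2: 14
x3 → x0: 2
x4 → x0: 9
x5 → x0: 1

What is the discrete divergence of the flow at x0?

Divergence = sum of outgoing flows = (-2) + 14 + (-2) + (-9) + (-1) = 0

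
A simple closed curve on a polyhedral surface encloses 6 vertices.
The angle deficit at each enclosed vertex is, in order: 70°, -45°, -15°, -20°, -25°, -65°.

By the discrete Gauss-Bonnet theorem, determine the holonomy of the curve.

Holonomy = total enclosed curvature = 70° + (-45°) + (-15°) + (-20°) + (-25°) + (-65°) = -100°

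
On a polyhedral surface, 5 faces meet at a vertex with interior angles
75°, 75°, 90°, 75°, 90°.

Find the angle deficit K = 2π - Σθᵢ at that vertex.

Sum of angles = 405°. K = 360° - 405° = -45° = -π/4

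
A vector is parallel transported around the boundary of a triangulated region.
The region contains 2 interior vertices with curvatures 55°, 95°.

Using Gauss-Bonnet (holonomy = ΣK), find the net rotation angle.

Holonomy = total enclosed curvature = 55° + 95° = 150°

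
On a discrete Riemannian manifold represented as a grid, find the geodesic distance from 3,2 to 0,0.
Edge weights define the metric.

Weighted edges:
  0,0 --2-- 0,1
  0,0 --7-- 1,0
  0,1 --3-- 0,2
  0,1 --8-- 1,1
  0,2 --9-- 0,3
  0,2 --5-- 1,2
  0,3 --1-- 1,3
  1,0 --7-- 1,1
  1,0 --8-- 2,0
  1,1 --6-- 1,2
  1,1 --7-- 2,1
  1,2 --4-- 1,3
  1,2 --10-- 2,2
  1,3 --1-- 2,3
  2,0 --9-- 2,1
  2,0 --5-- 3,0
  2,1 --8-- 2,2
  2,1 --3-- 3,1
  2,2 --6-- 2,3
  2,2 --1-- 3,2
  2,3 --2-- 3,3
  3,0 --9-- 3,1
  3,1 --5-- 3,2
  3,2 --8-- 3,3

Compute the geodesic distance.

Shortest path: 3,2 → 2,2 → 1,2 → 0,2 → 0,1 → 0,0, total weight = 21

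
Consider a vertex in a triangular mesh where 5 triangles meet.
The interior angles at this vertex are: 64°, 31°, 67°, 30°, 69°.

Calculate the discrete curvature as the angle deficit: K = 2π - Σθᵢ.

Sum of angles = 261°. K = 360° - 261° = 99° = 11π/20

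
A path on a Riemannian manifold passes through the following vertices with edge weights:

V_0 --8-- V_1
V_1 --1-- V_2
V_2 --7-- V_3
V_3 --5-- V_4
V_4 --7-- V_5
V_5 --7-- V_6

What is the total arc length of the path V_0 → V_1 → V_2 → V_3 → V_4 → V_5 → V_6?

Arc length = 8 + 1 + 7 + 5 + 7 + 7 = 35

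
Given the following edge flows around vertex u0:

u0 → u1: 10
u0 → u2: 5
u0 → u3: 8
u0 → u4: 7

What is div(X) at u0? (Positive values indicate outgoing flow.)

Divergence = sum of outgoing flows = 10 + 5 + 8 + 7 = 30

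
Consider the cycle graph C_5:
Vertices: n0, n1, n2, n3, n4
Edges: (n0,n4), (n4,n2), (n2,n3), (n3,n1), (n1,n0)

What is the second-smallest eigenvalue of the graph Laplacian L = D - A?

The cycle graph C_n has Laplacian eigenvalues λ_k = 2 − 2cos(2πk/n), k = 0, 1, …, n−1. Here n = 5:
k=0: 2 − 2cos(0) = 0.0; k=1: 2 − 2cos(2π/5) = 1.382; k=2: 2 − 2cos(4π/5) = 3.618; k=3: 2 − 2cos(6π/5) = 3.618; k=4: 2 − 2cos(8π/5) = 1.382.
Laplacian eigenvalues: [0.0, 1.382, 1.382, 3.618, 3.618]. Algebraic connectivity (smallest non-zero eigenvalue) = 1.382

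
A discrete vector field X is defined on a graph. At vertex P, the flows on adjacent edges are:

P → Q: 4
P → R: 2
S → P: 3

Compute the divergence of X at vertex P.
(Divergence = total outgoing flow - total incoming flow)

Divergence = sum of outgoing flows = 4 + 2 + (-3) = 3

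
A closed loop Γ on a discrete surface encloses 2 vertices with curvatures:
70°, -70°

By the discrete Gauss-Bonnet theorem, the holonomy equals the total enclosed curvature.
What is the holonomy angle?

Holonomy = total enclosed curvature = 70° + (-70°) = 0°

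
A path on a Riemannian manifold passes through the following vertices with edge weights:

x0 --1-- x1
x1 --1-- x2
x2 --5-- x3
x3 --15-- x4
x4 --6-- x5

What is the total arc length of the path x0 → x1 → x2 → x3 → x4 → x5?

Arc length = 1 + 1 + 5 + 15 + 6 = 28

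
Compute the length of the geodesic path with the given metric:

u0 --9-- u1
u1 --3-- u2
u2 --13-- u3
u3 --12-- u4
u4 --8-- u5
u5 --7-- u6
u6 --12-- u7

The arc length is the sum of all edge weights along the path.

Arc length = 9 + 3 + 13 + 12 + 8 + 7 + 12 = 64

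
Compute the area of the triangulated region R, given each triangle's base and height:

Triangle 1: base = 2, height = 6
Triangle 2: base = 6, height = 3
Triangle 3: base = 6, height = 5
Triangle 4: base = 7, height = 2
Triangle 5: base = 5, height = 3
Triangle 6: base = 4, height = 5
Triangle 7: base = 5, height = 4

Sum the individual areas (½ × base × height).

(1/2)×2×6 + (1/2)×6×3 + (1/2)×6×5 + (1/2)×7×2 + (1/2)×5×3 + (1/2)×4×5 + (1/2)×5×4 = 64.5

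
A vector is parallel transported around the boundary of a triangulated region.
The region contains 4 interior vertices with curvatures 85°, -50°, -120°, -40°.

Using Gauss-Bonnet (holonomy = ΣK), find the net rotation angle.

Holonomy = total enclosed curvature = 85° + (-50°) + (-120°) + (-40°) = -125°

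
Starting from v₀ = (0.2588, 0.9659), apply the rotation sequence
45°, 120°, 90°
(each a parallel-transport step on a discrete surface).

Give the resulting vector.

Total rotation: 45° + 120° + 90° = 255° ≡ -105° (mod 360°). Final vector: (0.8660, -0.5000)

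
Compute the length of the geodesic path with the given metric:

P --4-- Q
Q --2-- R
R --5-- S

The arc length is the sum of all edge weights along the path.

Arc length = 4 + 2 + 5 = 11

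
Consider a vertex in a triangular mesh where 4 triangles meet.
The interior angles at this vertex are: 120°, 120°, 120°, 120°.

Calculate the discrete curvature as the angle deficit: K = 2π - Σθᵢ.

Sum of angles = 480°. K = 360° - 480° = -120°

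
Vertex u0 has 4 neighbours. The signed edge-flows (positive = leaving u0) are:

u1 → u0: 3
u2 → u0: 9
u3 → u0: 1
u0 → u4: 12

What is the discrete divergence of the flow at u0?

Divergence = sum of outgoing flows = (-3) + (-9) + (-1) + 12 = -1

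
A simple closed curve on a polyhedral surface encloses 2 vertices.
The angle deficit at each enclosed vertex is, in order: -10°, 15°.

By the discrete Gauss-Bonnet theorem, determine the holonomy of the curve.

Holonomy = total enclosed curvature = (-10°) + 15° = 5°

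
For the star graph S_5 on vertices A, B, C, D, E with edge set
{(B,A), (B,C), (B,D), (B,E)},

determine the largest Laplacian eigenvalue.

The star S_5 is the complete bipartite graph K_{1,4} (one hub of degree 4, 4 leaves of degree 1). The Laplacian spectrum of K_{p,q} is 0, p (multiplicity q−1), q (multiplicity p−1), p+q. With p = 1, q = 4: 0 once, 1 with multiplicity 3, and 5 once. (Check: trace L = sum of degrees = 8 = 3·1 + 5.)
Laplacian eigenvalues: [0.0, 1.0, 1.0, 1.0, 5.0]. Largest eigenvalue (spectral radius) = 5.0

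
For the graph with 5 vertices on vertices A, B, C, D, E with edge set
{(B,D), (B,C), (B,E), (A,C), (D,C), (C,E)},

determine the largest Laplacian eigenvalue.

Degrees: deg(A) = 1, deg(B) = 3, deg(C) = 4, deg(D) = 2, deg(E) = 2.
L = D − A with rows/columns ordered (A, B, C, D, E):
  [ 1,  0, -1,  0,  0]
  [ 0,  3, -1, -1, -1]
  [-1, -1,  4, -1, -1]
  [ 0, -1, -1,  2,  0]
  [ 0, -1, -1,  0,  2]
Characteristic polynomial: det(λI − L) = λ(λ − 1)(λ − 2)(λ − 4)(λ − 5).
Roots: λ = 0; (λ − 1) = 0 ⇒ λ = 1; (λ − 2) = 0 ⇒ λ = 2; (λ − 4) = 0 ⇒ λ = 4; (λ − 5) = 0 ⇒ λ = 5.
(Check: the roots sum (with multiplicity) to 12, matching trace L = Σdeg = 2·6 = 12.)
Laplacian eigenvalues: [0.0, 1.0, 2.0, 4.0, 5.0]. Largest eigenvalue (spectral radius) = 5.0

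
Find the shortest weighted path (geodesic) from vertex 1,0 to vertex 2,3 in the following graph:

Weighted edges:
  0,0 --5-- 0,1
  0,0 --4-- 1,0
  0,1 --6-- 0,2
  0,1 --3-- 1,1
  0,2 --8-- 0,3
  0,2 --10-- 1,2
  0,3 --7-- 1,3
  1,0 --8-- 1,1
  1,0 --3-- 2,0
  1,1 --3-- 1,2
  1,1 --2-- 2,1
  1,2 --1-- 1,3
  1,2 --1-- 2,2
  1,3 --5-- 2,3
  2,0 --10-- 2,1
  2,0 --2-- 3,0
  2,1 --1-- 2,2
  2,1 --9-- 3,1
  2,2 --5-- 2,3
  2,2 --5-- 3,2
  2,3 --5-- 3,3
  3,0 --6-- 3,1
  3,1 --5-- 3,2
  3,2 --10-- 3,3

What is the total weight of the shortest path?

Shortest path: 1,0 → 1,1 → 2,1 → 2,2 → 2,3, total weight = 16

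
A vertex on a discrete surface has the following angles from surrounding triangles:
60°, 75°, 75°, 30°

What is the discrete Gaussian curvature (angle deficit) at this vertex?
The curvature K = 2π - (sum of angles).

Sum of angles = 240°. K = 360° - 240° = 120°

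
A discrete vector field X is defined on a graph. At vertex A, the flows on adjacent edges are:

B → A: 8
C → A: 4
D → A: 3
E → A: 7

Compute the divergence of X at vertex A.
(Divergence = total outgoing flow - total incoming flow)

Divergence = sum of outgoing flows = (-8) + (-4) + (-3) + (-7) = -22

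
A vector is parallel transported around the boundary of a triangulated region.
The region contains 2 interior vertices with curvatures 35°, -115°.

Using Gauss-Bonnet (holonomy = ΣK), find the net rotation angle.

Holonomy = total enclosed curvature = 35° + (-115°) = -80°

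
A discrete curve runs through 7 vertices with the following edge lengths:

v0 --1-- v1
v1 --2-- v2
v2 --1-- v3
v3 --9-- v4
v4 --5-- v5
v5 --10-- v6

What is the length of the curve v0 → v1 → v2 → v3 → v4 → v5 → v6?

Arc length = 1 + 2 + 1 + 9 + 5 + 10 = 28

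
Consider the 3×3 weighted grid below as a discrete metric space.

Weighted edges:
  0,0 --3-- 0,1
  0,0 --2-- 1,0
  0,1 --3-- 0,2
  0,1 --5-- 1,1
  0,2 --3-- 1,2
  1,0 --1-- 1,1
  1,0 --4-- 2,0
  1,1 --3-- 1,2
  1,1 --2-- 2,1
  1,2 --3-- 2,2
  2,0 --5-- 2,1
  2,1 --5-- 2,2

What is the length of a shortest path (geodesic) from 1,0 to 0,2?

Shortest path: 1,0 → 1,1 → 1,2 → 0,2, total weight = 7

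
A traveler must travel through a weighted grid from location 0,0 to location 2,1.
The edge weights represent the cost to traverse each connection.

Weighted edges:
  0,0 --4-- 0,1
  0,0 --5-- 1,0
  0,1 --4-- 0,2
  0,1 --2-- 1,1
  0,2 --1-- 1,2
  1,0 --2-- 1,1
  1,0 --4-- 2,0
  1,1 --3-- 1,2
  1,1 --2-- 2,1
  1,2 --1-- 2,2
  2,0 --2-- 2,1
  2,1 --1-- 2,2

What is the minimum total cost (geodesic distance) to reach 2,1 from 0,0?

Shortest path: 0,0 → 0,1 → 1,1 → 2,1, total weight = 8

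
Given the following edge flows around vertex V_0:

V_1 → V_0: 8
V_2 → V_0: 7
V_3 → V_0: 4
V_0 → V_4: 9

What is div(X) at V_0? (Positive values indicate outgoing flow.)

Divergence = sum of outgoing flows = (-8) + (-7) + (-4) + 9 = -10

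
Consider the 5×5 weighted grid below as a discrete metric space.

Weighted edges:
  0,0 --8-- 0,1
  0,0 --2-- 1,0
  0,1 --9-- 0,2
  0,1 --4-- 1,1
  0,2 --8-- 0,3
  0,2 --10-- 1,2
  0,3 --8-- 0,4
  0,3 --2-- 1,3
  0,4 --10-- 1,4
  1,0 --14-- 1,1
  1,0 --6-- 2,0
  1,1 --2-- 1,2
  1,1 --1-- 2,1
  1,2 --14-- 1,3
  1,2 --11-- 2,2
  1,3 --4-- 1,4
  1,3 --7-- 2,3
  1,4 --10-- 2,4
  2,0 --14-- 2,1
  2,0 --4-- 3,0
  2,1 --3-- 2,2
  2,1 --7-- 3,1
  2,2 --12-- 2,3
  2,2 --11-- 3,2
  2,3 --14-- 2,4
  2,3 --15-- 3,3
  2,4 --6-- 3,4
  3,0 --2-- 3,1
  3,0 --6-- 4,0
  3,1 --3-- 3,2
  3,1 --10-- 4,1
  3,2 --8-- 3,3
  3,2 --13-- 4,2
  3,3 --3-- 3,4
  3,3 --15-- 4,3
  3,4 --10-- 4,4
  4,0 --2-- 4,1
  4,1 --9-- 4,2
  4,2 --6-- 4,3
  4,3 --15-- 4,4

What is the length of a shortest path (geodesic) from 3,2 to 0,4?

Shortest path: 3,2 → 3,3 → 3,4 → 2,4 → 1,4 → 0,4, total weight = 37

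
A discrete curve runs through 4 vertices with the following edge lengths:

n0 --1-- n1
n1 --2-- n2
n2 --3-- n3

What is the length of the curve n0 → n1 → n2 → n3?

Arc length = 1 + 2 + 3 = 6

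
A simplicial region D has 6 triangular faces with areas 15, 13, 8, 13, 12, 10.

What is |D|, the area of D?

15 + 13 + 8 + 13 + 12 + 10 = 71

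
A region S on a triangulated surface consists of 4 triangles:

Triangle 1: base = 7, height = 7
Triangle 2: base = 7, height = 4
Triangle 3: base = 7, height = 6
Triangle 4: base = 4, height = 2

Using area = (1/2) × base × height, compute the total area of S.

(1/2)×7×7 + (1/2)×7×4 + (1/2)×7×6 + (1/2)×4×2 = 63.5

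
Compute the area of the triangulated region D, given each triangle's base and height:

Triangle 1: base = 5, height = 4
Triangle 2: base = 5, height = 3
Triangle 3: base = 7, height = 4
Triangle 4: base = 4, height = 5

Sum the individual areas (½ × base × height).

(1/2)×5×4 + (1/2)×5×3 + (1/2)×7×4 + (1/2)×4×5 = 41.5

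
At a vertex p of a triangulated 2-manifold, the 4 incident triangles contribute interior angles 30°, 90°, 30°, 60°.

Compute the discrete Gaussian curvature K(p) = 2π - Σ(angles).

Sum of angles = 210°. K = 360° - 210° = 150°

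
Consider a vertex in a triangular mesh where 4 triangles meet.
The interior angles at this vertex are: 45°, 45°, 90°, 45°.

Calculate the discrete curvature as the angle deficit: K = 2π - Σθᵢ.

Sum of angles = 225°. K = 360° - 225° = 135°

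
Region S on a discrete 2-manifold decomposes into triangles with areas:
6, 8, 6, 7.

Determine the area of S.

6 + 8 + 6 + 7 = 27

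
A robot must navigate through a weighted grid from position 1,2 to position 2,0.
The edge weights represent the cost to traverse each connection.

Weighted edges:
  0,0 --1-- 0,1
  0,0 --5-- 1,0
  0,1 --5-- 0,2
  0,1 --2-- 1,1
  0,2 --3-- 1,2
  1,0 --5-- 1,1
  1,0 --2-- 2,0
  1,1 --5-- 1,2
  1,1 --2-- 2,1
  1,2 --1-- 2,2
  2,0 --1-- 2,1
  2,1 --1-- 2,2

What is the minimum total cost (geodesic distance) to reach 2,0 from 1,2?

Shortest path: 1,2 → 2,2 → 2,1 → 2,0, total weight = 3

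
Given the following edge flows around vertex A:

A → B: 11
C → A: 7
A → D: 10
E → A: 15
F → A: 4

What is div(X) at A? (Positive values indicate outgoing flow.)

Divergence = sum of outgoing flows = 11 + (-7) + 10 + (-15) + (-4) = -5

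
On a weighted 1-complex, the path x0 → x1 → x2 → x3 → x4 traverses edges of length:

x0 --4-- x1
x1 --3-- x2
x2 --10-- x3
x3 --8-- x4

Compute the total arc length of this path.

Arc length = 4 + 3 + 10 + 8 = 25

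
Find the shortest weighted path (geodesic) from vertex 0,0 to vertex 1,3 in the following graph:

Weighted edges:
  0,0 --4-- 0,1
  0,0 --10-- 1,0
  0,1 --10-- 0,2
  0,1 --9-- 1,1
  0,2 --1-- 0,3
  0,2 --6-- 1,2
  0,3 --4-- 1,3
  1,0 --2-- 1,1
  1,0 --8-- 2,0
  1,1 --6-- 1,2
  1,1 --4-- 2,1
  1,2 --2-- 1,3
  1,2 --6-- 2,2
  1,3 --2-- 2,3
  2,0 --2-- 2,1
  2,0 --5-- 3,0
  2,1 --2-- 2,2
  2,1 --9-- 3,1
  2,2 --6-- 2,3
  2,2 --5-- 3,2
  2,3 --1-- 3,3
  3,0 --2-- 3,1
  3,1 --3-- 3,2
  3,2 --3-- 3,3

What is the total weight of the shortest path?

Shortest path: 0,0 → 0,1 → 0,2 → 0,3 → 1,3, total weight = 19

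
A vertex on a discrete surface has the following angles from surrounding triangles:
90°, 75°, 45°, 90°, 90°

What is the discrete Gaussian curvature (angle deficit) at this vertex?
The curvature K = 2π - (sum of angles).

Sum of angles = 390°. K = 360° - 390° = -30° = -π/6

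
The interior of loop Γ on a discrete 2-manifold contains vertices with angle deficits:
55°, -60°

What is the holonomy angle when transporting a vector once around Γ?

Holonomy = total enclosed curvature = 55° + (-60°) = -5°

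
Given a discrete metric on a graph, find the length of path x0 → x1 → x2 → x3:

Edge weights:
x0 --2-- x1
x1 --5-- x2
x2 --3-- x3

Arc length = 2 + 5 + 3 = 10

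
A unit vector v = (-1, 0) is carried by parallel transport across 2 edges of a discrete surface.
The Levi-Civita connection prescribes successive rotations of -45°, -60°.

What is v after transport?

Total rotation: (-45°) + (-60°) = -105°. Final vector: (0.2588, 0.9659)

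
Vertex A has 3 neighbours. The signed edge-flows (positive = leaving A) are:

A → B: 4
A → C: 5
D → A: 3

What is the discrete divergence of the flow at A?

Divergence = sum of outgoing flows = 4 + 5 + (-3) = 6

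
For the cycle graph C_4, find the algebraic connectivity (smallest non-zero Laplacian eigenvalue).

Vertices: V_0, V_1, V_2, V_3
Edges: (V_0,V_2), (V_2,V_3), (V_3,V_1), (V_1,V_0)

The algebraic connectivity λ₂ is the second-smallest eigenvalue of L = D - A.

The cycle graph C_n has Laplacian eigenvalues λ_k = 2 − 2cos(2πk/n), k = 0, 1, …, n−1. Here n = 4:
k=0: 2 − 2cos(0) = 0.0; k=1: 2 − 2cos(π/2) = 2.0; k=2: 2 − 2cos(π) = 4.0; k=3: 2 − 2cos(3π/2) = 2.0.
Laplacian eigenvalues: [0.0, 2.0, 2.0, 4.0]. Algebraic connectivity (smallest non-zero eigenvalue) = 2.0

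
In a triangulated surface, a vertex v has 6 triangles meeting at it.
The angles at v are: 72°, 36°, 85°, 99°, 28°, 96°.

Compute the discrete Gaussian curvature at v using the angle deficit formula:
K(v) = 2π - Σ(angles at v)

Sum of angles = 416°. K = 360° - 416° = -56° = -14π/45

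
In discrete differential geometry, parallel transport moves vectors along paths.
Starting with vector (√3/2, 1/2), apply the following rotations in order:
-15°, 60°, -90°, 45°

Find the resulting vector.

Total rotation: (-15°) + 60° + (-90°) + 45° = 0°. Final vector: (0.8660, 0.5000)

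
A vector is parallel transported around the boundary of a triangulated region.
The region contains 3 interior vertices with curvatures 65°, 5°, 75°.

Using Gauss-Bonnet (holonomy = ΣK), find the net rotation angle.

Holonomy = total enclosed curvature = 65° + 5° + 75° = 145°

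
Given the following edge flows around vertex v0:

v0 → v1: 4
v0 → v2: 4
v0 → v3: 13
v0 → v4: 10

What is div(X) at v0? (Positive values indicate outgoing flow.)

Divergence = sum of outgoing flows = 4 + 4 + 13 + 10 = 31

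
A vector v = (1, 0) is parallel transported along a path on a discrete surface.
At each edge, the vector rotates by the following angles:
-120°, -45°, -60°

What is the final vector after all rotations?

Total rotation: (-120°) + (-45°) + (-60°) = -225° ≡ 135° (mod 360°). Final vector: (-0.7071, 0.7071)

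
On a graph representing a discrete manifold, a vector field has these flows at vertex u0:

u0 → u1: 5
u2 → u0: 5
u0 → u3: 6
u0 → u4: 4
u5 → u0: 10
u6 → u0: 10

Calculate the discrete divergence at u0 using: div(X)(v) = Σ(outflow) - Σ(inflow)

Divergence = sum of outgoing flows = 5 + (-5) + 6 + 4 + (-10) + (-10) = -10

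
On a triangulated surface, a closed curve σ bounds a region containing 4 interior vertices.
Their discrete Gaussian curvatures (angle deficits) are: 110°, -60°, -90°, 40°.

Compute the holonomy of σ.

Holonomy = total enclosed curvature = 110° + (-60°) + (-90°) + 40° = 0°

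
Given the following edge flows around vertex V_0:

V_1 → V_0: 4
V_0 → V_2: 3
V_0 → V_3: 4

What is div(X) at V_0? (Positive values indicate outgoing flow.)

Divergence = sum of outgoing flows = (-4) + 3 + 4 = 3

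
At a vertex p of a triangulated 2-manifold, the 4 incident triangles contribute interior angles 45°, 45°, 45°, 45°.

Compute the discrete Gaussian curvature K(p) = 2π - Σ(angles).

Sum of angles = 180°. K = 360° - 180° = 180° = π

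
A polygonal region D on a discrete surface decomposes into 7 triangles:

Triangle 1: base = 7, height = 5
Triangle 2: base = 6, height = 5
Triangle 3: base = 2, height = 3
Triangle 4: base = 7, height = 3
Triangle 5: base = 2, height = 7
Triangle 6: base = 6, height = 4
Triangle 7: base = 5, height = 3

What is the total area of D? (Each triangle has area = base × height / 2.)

(1/2)×7×5 + (1/2)×6×5 + (1/2)×2×3 + (1/2)×7×3 + (1/2)×2×7 + (1/2)×6×4 + (1/2)×5×3 = 72.5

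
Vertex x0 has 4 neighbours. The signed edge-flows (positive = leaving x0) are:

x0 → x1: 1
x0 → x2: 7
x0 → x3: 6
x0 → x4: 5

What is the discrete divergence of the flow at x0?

Divergence = sum of outgoing flows = 1 + 7 + 6 + 5 = 19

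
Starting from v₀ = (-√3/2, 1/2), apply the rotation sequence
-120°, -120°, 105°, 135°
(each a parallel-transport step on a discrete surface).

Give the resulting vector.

Total rotation: (-120°) + (-120°) + 105° + 135° = 0°. Final vector: (-0.8660, 0.5000)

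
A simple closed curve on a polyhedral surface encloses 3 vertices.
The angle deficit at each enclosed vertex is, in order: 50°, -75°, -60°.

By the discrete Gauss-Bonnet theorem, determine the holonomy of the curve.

Holonomy = total enclosed curvature = 50° + (-75°) + (-60°) = -85°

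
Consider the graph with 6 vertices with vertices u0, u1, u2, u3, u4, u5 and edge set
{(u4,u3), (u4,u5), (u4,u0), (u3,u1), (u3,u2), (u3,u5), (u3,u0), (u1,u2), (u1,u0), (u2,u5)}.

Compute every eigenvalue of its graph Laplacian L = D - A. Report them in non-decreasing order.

Degrees: deg(u0) = 3, deg(u1) = 3, deg(u2) = 3, deg(u3) = 5, deg(u4) = 3, deg(u5) = 3.
L = D − A with rows/columns ordered (u0, u1, u2, u3, u4, u5):
  [ 3, -1,  0, -1, -1,  0]
  [-1,  3, -1, -1,  0,  0]
  [ 0, -1,  3, -1,  0, -1]
  [-1, -1, -1,  5, -1, -1]
  [-1,  0,  0, -1,  3, -1]
  [ 0,  0, -1, -1, -1,  3]
Characteristic polynomial: det(λI − L) = λ(λ² − 7λ + 11)²(λ − 6).
Roots: λ = 0; (λ² − 7λ + 11) = 0 ⇒ λ = (7 ± √5)/2 ≈ 2.382, 4.618 (multiplicity 2); (λ − 6) = 0 ⇒ λ = 6.
(Check: the roots sum (with multiplicity) to 20, matching trace L = Σdeg = 2·10 = 20.)
Laplacian eigenvalues (increasing order): [0.0, 2.382, 2.382, 4.618, 4.618, 6.0]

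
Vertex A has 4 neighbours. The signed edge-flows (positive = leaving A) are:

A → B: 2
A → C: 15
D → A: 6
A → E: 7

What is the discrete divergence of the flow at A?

Divergence = sum of outgoing flows = 2 + 15 + (-6) + 7 = 18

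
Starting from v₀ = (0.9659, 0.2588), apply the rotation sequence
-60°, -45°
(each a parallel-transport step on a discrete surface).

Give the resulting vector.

Total rotation: (-60°) + (-45°) = -105°. Final vector: (0, -1)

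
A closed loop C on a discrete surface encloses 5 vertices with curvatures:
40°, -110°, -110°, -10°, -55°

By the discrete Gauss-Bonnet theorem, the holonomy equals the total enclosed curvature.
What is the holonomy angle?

Holonomy = total enclosed curvature = 40° + (-110°) + (-110°) + (-10°) + (-55°) = -245°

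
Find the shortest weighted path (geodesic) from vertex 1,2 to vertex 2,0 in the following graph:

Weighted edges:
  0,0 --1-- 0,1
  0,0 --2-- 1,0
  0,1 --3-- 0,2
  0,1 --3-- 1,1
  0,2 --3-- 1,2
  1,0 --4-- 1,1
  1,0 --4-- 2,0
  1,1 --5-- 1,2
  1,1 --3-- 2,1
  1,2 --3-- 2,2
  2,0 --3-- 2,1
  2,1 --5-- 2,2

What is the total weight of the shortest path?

Shortest path: 1,2 → 2,2 → 2,1 → 2,0, total weight = 11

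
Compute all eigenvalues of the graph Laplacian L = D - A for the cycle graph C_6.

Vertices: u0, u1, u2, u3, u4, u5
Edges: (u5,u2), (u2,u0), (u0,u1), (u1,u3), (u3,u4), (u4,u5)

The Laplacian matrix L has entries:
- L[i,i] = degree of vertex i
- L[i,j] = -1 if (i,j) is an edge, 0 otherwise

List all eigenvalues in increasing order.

The cycle graph C_n has Laplacian eigenvalues λ_k = 2 − 2cos(2πk/n), k = 0, 1, …, n−1. Here n = 6:
k=0: 2 − 2cos(0) = 0.0; k=1: 2 − 2cos(π/3) = 1.0; k=2: 2 − 2cos(2π/3) = 3.0; k=3: 2 − 2cos(π) = 4.0; k=4: 2 − 2cos(4π/3) = 3.0; k=5: 2 − 2cos(5π/3) = 1.0.
Laplacian eigenvalues (increasing order): [0.0, 1.0, 1.0, 3.0, 3.0, 4.0]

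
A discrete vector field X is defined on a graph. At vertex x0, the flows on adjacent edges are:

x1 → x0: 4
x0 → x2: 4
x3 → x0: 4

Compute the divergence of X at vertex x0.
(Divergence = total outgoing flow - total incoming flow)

Divergence = sum of outgoing flows = (-4) + 4 + (-4) = -4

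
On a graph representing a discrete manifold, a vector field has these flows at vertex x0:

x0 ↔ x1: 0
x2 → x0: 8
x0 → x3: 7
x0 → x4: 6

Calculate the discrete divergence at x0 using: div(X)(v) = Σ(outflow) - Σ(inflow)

Divergence = sum of outgoing flows = 0 + (-8) + 7 + 6 = 5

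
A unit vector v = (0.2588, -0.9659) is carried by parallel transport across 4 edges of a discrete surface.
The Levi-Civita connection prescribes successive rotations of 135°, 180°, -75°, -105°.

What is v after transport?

Total rotation: 135° + 180° + (-75°) + (-105°) = 135°. Final vector: (0.5000, 0.8660)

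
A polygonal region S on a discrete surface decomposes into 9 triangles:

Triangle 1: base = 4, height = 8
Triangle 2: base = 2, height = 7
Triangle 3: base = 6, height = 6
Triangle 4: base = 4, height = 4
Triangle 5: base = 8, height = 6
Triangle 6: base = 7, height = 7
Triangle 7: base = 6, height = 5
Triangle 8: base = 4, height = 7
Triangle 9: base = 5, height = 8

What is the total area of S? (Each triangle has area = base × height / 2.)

(1/2)×4×8 + (1/2)×2×7 + (1/2)×6×6 + (1/2)×4×4 + (1/2)×8×6 + (1/2)×7×7 + (1/2)×6×5 + (1/2)×4×7 + (1/2)×5×8 = 146.5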